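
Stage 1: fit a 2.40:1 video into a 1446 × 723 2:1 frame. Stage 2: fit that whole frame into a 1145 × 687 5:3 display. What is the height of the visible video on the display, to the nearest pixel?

First fit — 2.40:1 into 1446×723 spans the width: 1446.00 × 602.50.
2:1 in 1145×687: fills the width, so the intermediate becomes 1145.00 × 572.50 — a scale of ×0.7918.
The video scales with it: height 602.50 × 0.7918 ≈ 477.08.

477 px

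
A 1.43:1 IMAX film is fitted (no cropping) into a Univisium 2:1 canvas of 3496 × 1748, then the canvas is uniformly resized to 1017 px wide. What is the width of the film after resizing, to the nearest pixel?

727 px

In the 3496×1748 frame the film fills the height: width = 1748 × 1.430 ≈ 2499.64 px.
The frame scales by 1017/3496 = 0.2909; 2499.64 × 0.2909 ≈ 727.15 px.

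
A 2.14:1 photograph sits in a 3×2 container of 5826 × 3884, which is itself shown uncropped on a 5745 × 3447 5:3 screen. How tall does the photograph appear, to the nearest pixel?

Inside the 5826×3884 canvas the photograph is width-limited at 5826.00 × 2722.43.
The 3×2 canvas is height-limited in 5745×3447, giving 5170.50 × 3447.00; scale factor 0.8875.
The photograph scales with it: height 2722.43 × 0.8875 ≈ 2416.12.

2416 px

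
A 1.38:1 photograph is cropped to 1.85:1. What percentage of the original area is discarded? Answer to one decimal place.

The width stays; only height is cut (since 1.85:1 is wider than 1.38:1).
Fraction kept = (1.380)/(1.850) ≈ 74.59%, so 25.41% is lost.

25.4%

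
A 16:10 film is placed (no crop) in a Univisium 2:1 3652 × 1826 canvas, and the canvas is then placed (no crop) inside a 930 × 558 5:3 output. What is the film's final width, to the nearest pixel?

744 px

First fit — 16:10 into 3652×1826 spans the height: 2921.60 × 1826.00.
Univisium 2:1 in 930×558: fills the width, so the intermediate becomes 930.00 × 465.00 — a scale of ×0.2547.
So the film's width is 2921.60 × 0.2547 ≈ 744.00.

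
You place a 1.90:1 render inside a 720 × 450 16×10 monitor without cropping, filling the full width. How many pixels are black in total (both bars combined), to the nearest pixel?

51158 pixels

The render is 720 / 1.900 ≈ 378.9474 px tall.
Black = 450 − 378.9474 = 71.0526 px.
That's 71.0526 × 720 ≈ 51158 black pixels.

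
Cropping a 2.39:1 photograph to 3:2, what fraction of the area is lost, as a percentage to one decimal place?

The height stays; only width is cut (since 3:2 is narrower than 2.39:1).
(1.500)/(2.390) ≈ 0.628 of the area survives, leaving 37.24% discarded.

37.2%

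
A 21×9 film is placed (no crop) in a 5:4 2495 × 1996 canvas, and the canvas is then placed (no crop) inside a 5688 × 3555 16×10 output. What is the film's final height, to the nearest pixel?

First fit — 21×9 into 2495×1996 spans the width: 2495.00 × 1069.29.
5:4 in 5688×3555: fills the height, so the intermediate becomes 4443.75 × 3555.00 — a scale of ×1.7811.
Applying the same ×1.7811: 1069.29 → 1904.46.

1904 px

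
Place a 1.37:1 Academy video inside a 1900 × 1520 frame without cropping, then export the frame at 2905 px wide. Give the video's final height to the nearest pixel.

2120 px

Fitted into 1900×1520, the video spans the width; its height is 1900 / 1.370 ≈ 1386.86 px.
Resizing to 2905 px wide multiplies everything by 1.5289: 1386.86 → 2120.44 px.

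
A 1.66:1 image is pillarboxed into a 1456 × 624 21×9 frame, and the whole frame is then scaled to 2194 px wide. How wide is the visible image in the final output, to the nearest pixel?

1561 px

Fitted into 1456×624, the image spans the height; its width is 624 × 1.660 ≈ 1035.84 px.
The frame scales by 2194/1456 = 1.5069; 1035.84 × 1.5069 ≈ 1560.87 px.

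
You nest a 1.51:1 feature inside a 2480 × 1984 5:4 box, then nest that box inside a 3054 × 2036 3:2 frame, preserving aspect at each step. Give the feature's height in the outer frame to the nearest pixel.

1.51:1 in 2480×1984: fills the width, so the feature is 2480.00 × 1642.38.
The 5:4 canvas is height-limited in 3054×2036, giving 2545.00 × 2036.00; scale factor 1.0262.
The feature scales with it: height 1642.38 × 1.0262 ≈ 1685.43.

1685 px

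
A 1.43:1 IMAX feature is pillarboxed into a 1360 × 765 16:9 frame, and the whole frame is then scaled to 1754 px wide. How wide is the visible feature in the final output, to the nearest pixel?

In the 1360×765 frame the feature fills the height: width = 765 × 1.430 ≈ 1093.95 px.
The frame scales by 1754/1360 = 1.2897; 1093.95 × 1.2897 ≈ 1410.87 px.

1411 px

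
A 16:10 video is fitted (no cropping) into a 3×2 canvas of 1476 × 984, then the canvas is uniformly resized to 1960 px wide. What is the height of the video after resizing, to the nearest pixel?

Fitted into 1476×984, the video spans the width; its height is 1476 × 10/16 ≈ 922.50 px.
The frame scales by 1960/1476 = 1.3279; 922.50 × 1.3279 ≈ 1225.00 px.

1225 px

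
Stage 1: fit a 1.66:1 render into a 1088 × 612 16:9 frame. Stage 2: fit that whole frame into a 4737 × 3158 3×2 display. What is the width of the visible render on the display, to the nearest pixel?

4423 px

First fit — 1.66:1 into 1088×612 spans the height: 1015.92 × 612.00.
Second fit — the 16:9 canvas into 4737×3158 spans the width: 4737.00 × 2664.56 (×4.3539 from 1088×612).
So the render's width is 1015.92 × 4.3539 ≈ 4423.17.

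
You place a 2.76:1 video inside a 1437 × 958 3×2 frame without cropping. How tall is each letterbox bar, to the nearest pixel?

2.76:1 is wider than 3×2, so it spans the full width.
Content height = 1437 / 2.760 ≈ 520.65 px.
958 − 520.65 = 437.35 px of bars (218.67 each).

219 px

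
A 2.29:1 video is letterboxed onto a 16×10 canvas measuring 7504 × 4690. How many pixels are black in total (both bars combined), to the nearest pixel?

2.29:1 (2.290) > 16×10 (1.600), so the video fills the width.
Content height = 7504 / 2.290 ≈ 3276.8559 px.
Black = 4690 − 3276.8559 = 1413.1441 px.
That's 1413.1441 × 7504 ≈ 10604233 black pixels.

10604233 pixels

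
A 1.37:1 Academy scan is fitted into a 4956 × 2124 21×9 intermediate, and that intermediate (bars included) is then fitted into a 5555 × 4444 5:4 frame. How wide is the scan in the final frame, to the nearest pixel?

First fit — 1.37:1 Academy into 4956×2124 spans the height: 2909.88 × 2124.00.
21×9 in 5555×4444: fills the width, so the intermediate becomes 5555.00 × 2380.71 — a scale of ×1.1209.
So the scan's width is 2909.88 × 1.1209 ≈ 3261.58.

3262 px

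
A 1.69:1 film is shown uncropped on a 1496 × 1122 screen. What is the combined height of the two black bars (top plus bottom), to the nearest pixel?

1.69:1 (1.690) > 4:3 (1.333), so the film fills the width.
The film is 1496 / 1.690 ≈ 885.21 px tall.
Black = 1122 − 885.21 = 236.79 px.

237 px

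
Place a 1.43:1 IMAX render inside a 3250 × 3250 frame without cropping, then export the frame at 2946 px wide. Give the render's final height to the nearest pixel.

2060 px

In the 3250×3250 frame the render fills the width: height = 3250 / 1.430 ≈ 2272.73 px.
The frame scales by 2946/3250 = 0.9065; 2272.73 × 0.9065 ≈ 2060.14 px.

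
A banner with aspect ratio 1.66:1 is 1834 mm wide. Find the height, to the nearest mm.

1105 mm

1834 / 1.660 = 1104.82.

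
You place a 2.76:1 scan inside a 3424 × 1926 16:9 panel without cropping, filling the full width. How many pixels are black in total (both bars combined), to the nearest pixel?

That makes the image 1240.5797 px tall (3424 / 2.760).
1926 − 1240.5797 = 685.4203 px of bars.
Across the 3424-px span: 685.4203 × 3424 ≈ 2346879 px.

2346879 pixels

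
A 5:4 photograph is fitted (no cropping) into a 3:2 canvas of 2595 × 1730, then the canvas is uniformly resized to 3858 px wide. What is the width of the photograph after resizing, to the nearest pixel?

At 2595×1730 the photograph is height-limited, so width = 1730 × 5/4 ≈ 2162.50 px.
Scaling 2595 → 3858 is ×1.4867, so the width becomes 2162.50 × 1.4867 ≈ 3215.00 px.

3215 px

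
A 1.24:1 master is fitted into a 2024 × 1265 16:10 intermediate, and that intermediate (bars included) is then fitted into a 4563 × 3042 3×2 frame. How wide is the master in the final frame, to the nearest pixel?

First fit — 1.24:1 into 2024×1265 spans the height: 1568.60 × 1265.00.
16:10 in 4563×3042: fills the width, so the intermediate becomes 4563.00 × 2851.88 — a scale of ×2.2544.
The master scales with it: width 1568.60 × 2.2544 ≈ 3536.32.

3536 px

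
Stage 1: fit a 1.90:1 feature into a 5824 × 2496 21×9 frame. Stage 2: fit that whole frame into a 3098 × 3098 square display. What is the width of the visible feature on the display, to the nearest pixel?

2523 px

First fit — 1.90:1 into 5824×2496 spans the height: 4742.40 × 2496.00.
The 21×9 canvas is width-limited in 3098×3098, giving 3098.00 × 1327.71; scale factor 0.5319.
So the feature's width is 4742.40 × 0.5319 ≈ 2522.66.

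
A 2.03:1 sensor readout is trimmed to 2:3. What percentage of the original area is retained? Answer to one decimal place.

32.8%

Going from 2.03:1 to 2:3 means cutting width while keeping height.
Area ratio = (0.667)/(2.030) = 32.84% retained.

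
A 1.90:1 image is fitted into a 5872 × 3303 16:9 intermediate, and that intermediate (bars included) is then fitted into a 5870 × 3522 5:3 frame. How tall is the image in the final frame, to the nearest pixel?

Inside the 5872×3303 canvas the image is width-limited at 5872.00 × 3090.53.
Second fit — the 16:9 canvas into 5870×3522 spans the width: 5870.00 × 3301.88 (×0.9997 from 5872×3303).
The image scales with it: height 3090.53 × 0.9997 ≈ 3089.47.

3089 px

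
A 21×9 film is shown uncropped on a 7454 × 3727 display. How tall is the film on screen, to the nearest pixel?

21×9 is wider than 2:1, so it spans the full width.
The film is 7454 × 9/21 ≈ 3194.57 px tall.

3195 px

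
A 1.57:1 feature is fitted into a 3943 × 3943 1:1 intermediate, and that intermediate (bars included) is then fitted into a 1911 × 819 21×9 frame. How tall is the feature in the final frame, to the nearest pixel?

1.57:1 in 3943×3943: fills the width, so the feature is 3943.00 × 2511.46.
1:1 in 1911×819: fills the height, so the intermediate becomes 819.00 × 819.00 — a scale of ×0.2077.
Applying the same ×0.2077: 2511.46 → 521.66.

522 px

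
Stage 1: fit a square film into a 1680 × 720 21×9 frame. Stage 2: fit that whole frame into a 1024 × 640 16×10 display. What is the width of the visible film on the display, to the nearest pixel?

Inside the 1680×720 canvas the film is height-limited at 720.00 × 720.00.
21×9 in 1024×640: fills the width, so the intermediate becomes 1024.00 × 438.86 — a scale of ×0.6095.
So the film's width is 720.00 × 0.6095 ≈ 438.86.

439 px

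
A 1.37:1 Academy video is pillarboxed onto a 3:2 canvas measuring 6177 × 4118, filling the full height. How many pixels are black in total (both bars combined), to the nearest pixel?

2204530 pixels

That makes the image 5641.6600 px wide (4118 × 1.370).
Black = 6177 − 5641.6600 = 535.3400 px.
Bar area = 535.3400 × 4118 ≈ 2204530 px.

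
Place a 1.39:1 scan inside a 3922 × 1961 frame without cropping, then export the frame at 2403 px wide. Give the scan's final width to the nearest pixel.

1670 px

At 3922×1961 the scan is height-limited, so width = 1961 × 1.390 ≈ 2725.79 px.
Scaling 3922 → 2403 is ×0.6127, so the width becomes 2725.79 × 0.6127 ≈ 1670.09 px.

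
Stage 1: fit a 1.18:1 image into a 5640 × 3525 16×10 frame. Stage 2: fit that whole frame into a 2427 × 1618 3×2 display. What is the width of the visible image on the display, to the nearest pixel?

1790 px

1.18:1 in 5640×3525: fills the height, so the image is 4159.50 × 3525.00.
Second fit — the 16×10 canvas into 2427×1618 spans the width: 2427.00 × 1516.88 (×0.4303 from 5640×3525).
Applying the same ×0.4303: 4159.50 → 1789.91.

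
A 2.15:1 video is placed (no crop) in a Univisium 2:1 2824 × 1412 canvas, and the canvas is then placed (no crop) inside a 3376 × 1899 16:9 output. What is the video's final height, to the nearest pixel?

1570 px

First fit — 2.15:1 into 2824×1412 spans the width: 2824.00 × 1313.49.
Univisium 2:1 in 3376×1899: fills the width, so the intermediate becomes 3376.00 × 1688.00 — a scale of ×1.1955.
So the video's height is 1313.49 × 1.1955 ≈ 1570.23.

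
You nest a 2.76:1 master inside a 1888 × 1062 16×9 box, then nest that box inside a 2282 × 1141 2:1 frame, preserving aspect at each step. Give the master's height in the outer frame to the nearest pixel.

735 px

First fit — 2.76:1 into 1888×1062 spans the width: 1888.00 × 684.06.
16×9 in 2282×1141: fills the height, so the intermediate becomes 2028.44 × 1141.00 — a scale of ×1.0744.
The master scales with it: height 684.06 × 1.0744 ≈ 734.94.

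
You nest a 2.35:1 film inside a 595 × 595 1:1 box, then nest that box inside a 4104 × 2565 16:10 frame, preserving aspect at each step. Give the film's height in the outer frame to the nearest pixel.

1091 px

Inside the 595×595 canvas the film is width-limited at 595.00 × 253.19.
1:1 in 4104×2565: fills the height, so the intermediate becomes 2565.00 × 2565.00 — a scale of ×4.3109.
So the film's height is 253.19 × 4.3109 ≈ 1091.49.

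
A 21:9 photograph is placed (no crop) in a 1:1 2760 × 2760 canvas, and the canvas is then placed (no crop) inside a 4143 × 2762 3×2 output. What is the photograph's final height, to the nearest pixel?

1184 px

21:9 in 2760×2760: fills the width, so the photograph is 2760.00 × 1182.86.
1:1 in 4143×2762: fills the height, so the intermediate becomes 2762.00 × 2762.00 — a scale of ×1.0007.
Applying the same ×1.0007: 1182.86 → 1183.71.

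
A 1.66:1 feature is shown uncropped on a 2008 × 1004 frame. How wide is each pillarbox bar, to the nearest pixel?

171 px

1.66:1 is narrower than Univisium 2:1, so it spans the full height.
The feature is 1004 × 1.660 ≈ 1666.64 px wide.
Leftover width: 2008 − 1666.64 = 341.36 px → 170.68 each side.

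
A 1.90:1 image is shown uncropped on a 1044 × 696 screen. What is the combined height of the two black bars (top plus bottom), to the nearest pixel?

Since 1.900 > 1.500, the image is width-limited.
The image is 1044 / 1.900 ≈ 549.47 px tall.
696 − 549.47 = 146.53 px of bars.

147 px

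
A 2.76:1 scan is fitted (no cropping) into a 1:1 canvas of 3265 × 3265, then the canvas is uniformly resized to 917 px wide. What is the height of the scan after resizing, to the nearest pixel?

332 px

Fitted into 3265×3265, the scan spans the width; its height is 3265 / 2.760 ≈ 1182.97 px.
Scaling 3265 → 917 is ×0.2809, so the height becomes 1182.97 × 0.2809 ≈ 332.25 px.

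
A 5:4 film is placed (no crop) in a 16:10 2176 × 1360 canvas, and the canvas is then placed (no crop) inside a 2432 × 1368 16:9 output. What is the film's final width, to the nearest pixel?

First fit — 5:4 into 2176×1360 spans the height: 1700.00 × 1360.00.
The 16:10 canvas is height-limited in 2432×1368, giving 2188.80 × 1368.00; scale factor 1.0059.
So the film's width is 1700.00 × 1.0059 ≈ 1710.00.

1710 px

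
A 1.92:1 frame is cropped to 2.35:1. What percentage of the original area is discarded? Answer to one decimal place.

18.3%

Going from 1.92:1 to 2.35:1 means cutting height while keeping width.
Area ratio = (1.920)/(2.350) = 81.70%; the remaining 18.30% is cropped out.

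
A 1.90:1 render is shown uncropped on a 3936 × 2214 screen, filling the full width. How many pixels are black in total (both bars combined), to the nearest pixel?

Content height = 3936 / 1.900 ≈ 2071.5789 px.
Black = 2214 − 2071.5789 = 142.4211 px.
Bar area = 142.4211 × 3936 ≈ 560569 px.

560569 pixels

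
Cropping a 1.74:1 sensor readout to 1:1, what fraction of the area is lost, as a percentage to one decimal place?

Going from 1.74:1 to 1:1 means cutting width while keeping height.
(1.000)/(1.740) ≈ 0.575 of the area survives, leaving 42.53% discarded.

42.5%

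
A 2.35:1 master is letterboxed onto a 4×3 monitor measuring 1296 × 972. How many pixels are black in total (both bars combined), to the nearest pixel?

544982 pixels

2.35:1 is wider than 4×3, so it spans the full width.
Content height = 1296 / 2.350 ≈ 551.4894 px.
Black = 972 − 551.4894 = 420.5106 px.
Bar area = 420.5106 × 1296 ≈ 544982 px.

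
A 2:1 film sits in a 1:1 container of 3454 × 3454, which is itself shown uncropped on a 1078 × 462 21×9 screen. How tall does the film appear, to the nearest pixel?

231 px

2:1 in 3454×3454: fills the width, so the film is 3454.00 × 1727.00.
The 1:1 canvas is height-limited in 1078×462, giving 462.00 × 462.00; scale factor 0.1338.
The film scales with it: height 1727.00 × 0.1338 ≈ 231.00.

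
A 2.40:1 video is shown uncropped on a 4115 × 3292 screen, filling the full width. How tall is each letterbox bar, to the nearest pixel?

Content height = 4115 / 2.400 ≈ 1714.58 px.
3292 − 1714.58 = 1577.42 px of bars (788.71 each).

789 px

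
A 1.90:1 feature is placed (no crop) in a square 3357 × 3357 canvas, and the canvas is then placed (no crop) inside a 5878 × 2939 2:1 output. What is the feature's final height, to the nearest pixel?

1.90:1 in 3357×3357: fills the width, so the feature is 3357.00 × 1766.84.
square in 5878×2939: fills the height, so the intermediate becomes 2939.00 × 2939.00 — a scale of ×0.8755.
The feature scales with it: height 1766.84 × 0.8755 ≈ 1546.84.

1547 px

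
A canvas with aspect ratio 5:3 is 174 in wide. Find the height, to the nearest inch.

104 in

174 / 5 × 3 = 104.40.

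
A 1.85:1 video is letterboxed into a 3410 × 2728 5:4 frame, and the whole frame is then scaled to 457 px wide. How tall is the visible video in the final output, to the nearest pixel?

247 px

In the 3410×2728 frame the video fills the width: height = 3410 / 1.850 ≈ 1843.24 px.
The frame scales by 457/3410 = 0.1340; 1843.24 × 0.1340 ≈ 247.03 px.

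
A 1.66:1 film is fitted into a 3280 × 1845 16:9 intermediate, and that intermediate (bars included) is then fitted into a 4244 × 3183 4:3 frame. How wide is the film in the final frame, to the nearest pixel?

1.66:1 in 3280×1845: fills the height, so the film is 3062.70 × 1845.00.
16:9 in 4244×3183: fills the width, so the intermediate becomes 4244.00 × 2387.25 — a scale of ×1.2939.
So the film's width is 3062.70 × 1.2939 ≈ 3962.84.

3963 px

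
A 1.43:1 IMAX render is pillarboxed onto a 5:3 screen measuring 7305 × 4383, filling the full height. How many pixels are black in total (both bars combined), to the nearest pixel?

4546530 pixels

The render is 4383 × 1.430 ≈ 6267.6900 px wide.
7305 − 6267.6900 = 1037.3100 px of bars.
Across the 4383-px span: 1037.3100 × 4383 ≈ 4546530 px.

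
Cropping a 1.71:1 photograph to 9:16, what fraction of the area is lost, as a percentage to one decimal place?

The height stays; only width is cut (since 9:16 is narrower than 1.71:1).
Fraction kept = (0.562)/(1.710) ≈ 32.89%, so 67.11% is lost.

67.1%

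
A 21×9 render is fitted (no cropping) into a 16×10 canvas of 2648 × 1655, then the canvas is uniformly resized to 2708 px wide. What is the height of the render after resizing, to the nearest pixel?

At 2648×1655 the render is width-limited, so height = 2648 × 9/21 ≈ 1134.86 px.
Resizing to 2708 px wide multiplies everything by 1.0227: 1134.86 → 1160.57 px.

1161 px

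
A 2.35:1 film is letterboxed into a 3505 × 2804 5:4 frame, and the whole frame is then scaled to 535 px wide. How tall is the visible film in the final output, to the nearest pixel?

228 px

In the 3505×2804 frame the film fills the width: height = 3505 / 2.350 ≈ 1491.49 px.
The frame scales by 535/3505 = 0.1526; 1491.49 × 0.1526 ≈ 227.66 px.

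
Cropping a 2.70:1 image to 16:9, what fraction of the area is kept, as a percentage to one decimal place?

65.8%

16:9 is narrower than 2.70:1, so the crop keeps the full height and trims the width.
(1.778)/(2.700) ≈ 0.658 of the area survives.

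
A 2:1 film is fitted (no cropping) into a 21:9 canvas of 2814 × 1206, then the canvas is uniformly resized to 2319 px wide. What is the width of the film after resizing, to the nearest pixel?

1988 px

At 2814×1206 the film is height-limited, so width = 1206 × 2/1 ≈ 2412.00 px.
Scaling 2814 → 2319 is ×0.8241, so the width becomes 2412.00 × 0.8241 ≈ 1987.71 px.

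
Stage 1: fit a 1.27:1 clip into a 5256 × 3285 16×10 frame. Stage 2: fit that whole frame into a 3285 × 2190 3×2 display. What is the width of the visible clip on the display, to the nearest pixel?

2607 px

First fit — 1.27:1 into 5256×3285 spans the height: 4171.95 × 3285.00.
The 16×10 canvas is width-limited in 3285×2190, giving 3285.00 × 2053.12; scale factor 0.6250.
Applying the same ×0.6250: 4171.95 → 2607.47.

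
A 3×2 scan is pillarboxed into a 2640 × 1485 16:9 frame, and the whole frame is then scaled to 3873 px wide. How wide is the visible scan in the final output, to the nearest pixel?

3268 px

Fitted into 2640×1485, the scan spans the height; its width is 1485 × 3/2 ≈ 2227.50 px.
Scaling 2640 → 3873 is ×1.4670, so the width becomes 2227.50 × 1.4670 ≈ 3267.84 px.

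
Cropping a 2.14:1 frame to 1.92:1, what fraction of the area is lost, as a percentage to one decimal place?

Going from 2.14:1 to 1.92:1 means cutting width while keeping height.
Area ratio = (1.920)/(2.140) = 89.72%; the remaining 10.28% is cropped out.

10.3%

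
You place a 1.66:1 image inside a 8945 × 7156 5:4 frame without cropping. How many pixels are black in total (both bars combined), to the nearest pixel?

15809803 pixels

1.66:1 is wider than 5:4, so it spans the full width.
That makes the image 5388.5542 px tall (8945 / 1.660).
7156 − 5388.5542 = 1767.4458 px of bars.
Across the 8945-px span: 1767.4458 × 8945 ≈ 15809803 px.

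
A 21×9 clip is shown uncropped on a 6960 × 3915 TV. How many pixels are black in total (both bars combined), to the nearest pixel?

6487714 pixels

21×9 is wider than 16:9, so it spans the full width.
That makes the image 2982.8571 px tall (6960 × 9/21).
Black = 3915 − 2982.8571 = 932.1429 px.
Bar area = 932.1429 × 6960 ≈ 6487714 px.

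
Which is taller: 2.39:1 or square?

2.39 and square = 1; 2.39 > 1. The smaller width-to-height ratio is the taller frame.

square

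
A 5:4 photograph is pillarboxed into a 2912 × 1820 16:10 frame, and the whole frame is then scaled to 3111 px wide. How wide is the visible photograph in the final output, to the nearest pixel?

2430 px

At 2912×1820 the photograph is height-limited, so width = 1820 × 5/4 ≈ 2275.00 px.
Resizing to 3111 px wide multiplies everything by 1.0683: 2275.00 → 2430.47 px.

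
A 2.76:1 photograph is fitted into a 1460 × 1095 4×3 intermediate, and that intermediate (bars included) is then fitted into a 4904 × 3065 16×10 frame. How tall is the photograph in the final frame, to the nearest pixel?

1481 px

2.76:1 in 1460×1095: fills the width, so the photograph is 1460.00 × 528.99.
4×3 in 4904×3065: fills the height, so the intermediate becomes 4086.67 × 3065.00 — a scale of ×2.7991.
Applying the same ×2.7991: 528.99 → 1480.68.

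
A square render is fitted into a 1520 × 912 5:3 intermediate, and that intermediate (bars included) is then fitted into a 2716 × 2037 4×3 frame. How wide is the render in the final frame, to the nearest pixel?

1630 px

square in 1520×912: fills the height, so the render is 912.00 × 912.00.
Second fit — the 5:3 canvas into 2716×2037 spans the width: 2716.00 × 1629.60 (×1.7868 from 1520×912).
The render scales with it: width 912.00 × 1.7868 ≈ 1629.60.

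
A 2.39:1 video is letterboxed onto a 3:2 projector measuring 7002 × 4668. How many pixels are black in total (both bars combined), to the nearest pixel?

2.39:1 (2.390) > 3:2 (1.500), so the video fills the width.
That makes the image 2929.7071 px tall (7002 / 2.390).
Leftover height: 4668 − 2929.7071 = 1738.2929 px.
Bar area = 1738.2929 × 7002 ≈ 12171527 px.

12171527 pixels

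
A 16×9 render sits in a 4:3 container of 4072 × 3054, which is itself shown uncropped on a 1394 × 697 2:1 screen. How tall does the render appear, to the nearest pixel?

Inside the 4072×3054 canvas the render is width-limited at 4072.00 × 2290.50.
Second fit — the 4:3 canvas into 1394×697 spans the height: 929.33 × 697.00 (×0.2282 from 4072×3054).
So the render's height is 2290.50 × 0.2282 ≈ 522.75.

523 px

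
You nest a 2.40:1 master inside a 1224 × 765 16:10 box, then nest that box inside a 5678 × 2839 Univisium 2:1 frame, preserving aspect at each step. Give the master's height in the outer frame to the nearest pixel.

1893 px

Inside the 1224×765 canvas the master is width-limited at 1224.00 × 510.00.
The 16:10 canvas is height-limited in 5678×2839, giving 4542.40 × 2839.00; scale factor 3.7111.
The master scales with it: height 510.00 × 3.7111 ≈ 1892.67.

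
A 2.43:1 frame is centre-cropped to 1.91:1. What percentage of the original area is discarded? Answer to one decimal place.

21.4%

1.91:1 is narrower than 2.43:1, so the crop keeps the full height and trims the width.
Fraction kept = (1.910)/(2.430) ≈ 78.60%, so 21.40% is lost.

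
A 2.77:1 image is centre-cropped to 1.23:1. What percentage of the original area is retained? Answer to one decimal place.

The height stays; only width is cut (since 1.23:1 is narrower than 2.77:1).
(1.230)/(2.770) ≈ 0.444 of the area survives.

44.4%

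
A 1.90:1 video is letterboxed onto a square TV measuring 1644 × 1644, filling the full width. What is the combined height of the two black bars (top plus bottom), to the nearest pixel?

779 px

That makes the image 865.26 px tall (1644 / 1.900).
Black = 1644 − 865.26 = 778.74 px.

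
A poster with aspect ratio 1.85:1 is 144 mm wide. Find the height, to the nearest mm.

78 mm

Height = 144 / 1.850 = 77.84.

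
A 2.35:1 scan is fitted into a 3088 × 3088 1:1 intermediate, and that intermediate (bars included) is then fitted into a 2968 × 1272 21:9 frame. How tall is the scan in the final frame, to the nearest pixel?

Inside the 3088×3088 canvas the scan is width-limited at 3088.00 × 1314.04.
Second fit — the 1:1 canvas into 2968×1272 spans the height: 1272.00 × 1272.00 (×0.4119 from 3088×3088).
Applying the same ×0.4119: 1314.04 → 541.28.

541 px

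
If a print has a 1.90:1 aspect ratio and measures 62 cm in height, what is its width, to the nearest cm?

Width = 62 × 1.900 = 117.80.

118 cm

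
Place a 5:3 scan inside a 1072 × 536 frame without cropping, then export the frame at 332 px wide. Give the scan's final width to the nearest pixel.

At 1072×536 the scan is height-limited, so width = 536 × 5/3 ≈ 893.33 px.
Resizing to 332 px wide multiplies everything by 0.3097: 893.33 → 276.67 px.

277 px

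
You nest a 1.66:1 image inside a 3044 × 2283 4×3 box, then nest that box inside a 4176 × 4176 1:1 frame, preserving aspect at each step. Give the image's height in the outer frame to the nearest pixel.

2516 px

Inside the 3044×2283 canvas the image is width-limited at 3044.00 × 1833.73.
The 4×3 canvas is width-limited in 4176×4176, giving 4176.00 × 3132.00; scale factor 1.3719.
The image scales with it: height 1833.73 × 1.3719 ≈ 2515.66.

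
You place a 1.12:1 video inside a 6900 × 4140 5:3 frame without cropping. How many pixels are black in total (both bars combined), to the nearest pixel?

1.12:1 is narrower than 5:3, so it spans the full height.
The video is 4140 × 1.120 ≈ 4636.8000 px wide.
6900 − 4636.8000 = 2263.2000 px of bars.
That's 2263.2000 × 4140 ≈ 9369648 black pixels.

9369648 pixels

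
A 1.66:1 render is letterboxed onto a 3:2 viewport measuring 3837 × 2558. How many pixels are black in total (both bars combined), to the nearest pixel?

1.66:1 (1.660) > 3:2 (1.500), so the render fills the width.
Content height = 3837 / 1.660 ≈ 2311.4458 px.
2558 − 2311.4458 = 246.5542 px of bars.
Bar area = 246.5542 × 3837 ≈ 946029 px.

946029 pixels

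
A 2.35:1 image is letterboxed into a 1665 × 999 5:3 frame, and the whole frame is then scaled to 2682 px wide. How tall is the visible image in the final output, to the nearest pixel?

1141 px

At 1665×999 the image is width-limited, so height = 1665 / 2.350 ≈ 708.51 px.
Resizing to 2682 px wide multiplies everything by 1.6108: 708.51 → 1141.28 px.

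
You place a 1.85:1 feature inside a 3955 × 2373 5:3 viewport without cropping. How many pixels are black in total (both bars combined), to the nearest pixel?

Since 1.850 > 1.667, the feature is width-limited.
That makes the image 2137.8378 px tall (3955 / 1.850).
Black = 2373 − 2137.8378 = 235.1622 px.
Across the 3955-px span: 235.1622 × 3955 ≈ 930066 px.

930066 pixels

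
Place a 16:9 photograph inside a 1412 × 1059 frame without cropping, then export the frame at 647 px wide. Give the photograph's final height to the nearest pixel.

364 px

In the 1412×1059 frame the photograph fills the width: height = 1412 × 9/16 ≈ 794.25 px.
The frame scales by 647/1412 = 0.4582; 794.25 × 0.4582 ≈ 363.94 px.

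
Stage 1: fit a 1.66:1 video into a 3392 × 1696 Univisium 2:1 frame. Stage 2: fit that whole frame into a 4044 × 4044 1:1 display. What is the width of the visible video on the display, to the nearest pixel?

3357 px

First fit — 1.66:1 into 3392×1696 spans the height: 2815.36 × 1696.00.
Univisium 2:1 in 4044×4044: fills the width, so the intermediate becomes 4044.00 × 2022.00 — a scale of ×1.1922.
The video scales with it: width 2815.36 × 1.1922 ≈ 3356.52.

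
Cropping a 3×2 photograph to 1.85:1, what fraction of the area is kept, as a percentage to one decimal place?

Going from 3×2 to 1.85:1 means cutting height while keeping width.
Area ratio = (1.500)/(1.850) = 81.08% retained.

81.1%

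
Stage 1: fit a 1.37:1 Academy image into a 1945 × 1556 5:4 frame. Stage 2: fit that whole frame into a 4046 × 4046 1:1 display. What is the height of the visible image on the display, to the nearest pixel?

2953 px

1.37:1 Academy in 1945×1556: fills the width, so the image is 1945.00 × 1419.71.
5:4 in 4046×4046: fills the width, so the intermediate becomes 4046.00 × 3236.80 — a scale of ×2.0802.
Applying the same ×2.0802: 1419.71 → 2953.28.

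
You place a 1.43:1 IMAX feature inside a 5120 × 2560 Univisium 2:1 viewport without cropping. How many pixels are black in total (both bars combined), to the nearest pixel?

3735552 pixels

1.43:1 IMAX is narrower than Univisium 2:1, so it spans the full height.
That makes the image 3660.8000 px wide (2560 × 1.430).
5120 − 3660.8000 = 1459.2000 px of bars.
That's 1459.2000 × 2560 ≈ 3735552 black pixels.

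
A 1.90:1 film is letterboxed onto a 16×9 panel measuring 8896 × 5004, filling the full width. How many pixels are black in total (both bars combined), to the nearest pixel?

Content height = 8896 / 1.900 ≈ 4682.1053 px.
Black = 5004 − 4682.1053 = 321.8947 px.
That's 321.8947 × 8896 ≈ 2863576 black pixels.

2863576 pixels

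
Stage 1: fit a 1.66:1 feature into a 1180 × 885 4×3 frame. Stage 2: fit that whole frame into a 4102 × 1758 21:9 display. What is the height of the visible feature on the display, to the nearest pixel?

1412 px

Inside the 1180×885 canvas the feature is width-limited at 1180.00 × 710.84.
The 4×3 canvas is height-limited in 4102×1758, giving 2344.00 × 1758.00; scale factor 1.9864.
So the feature's height is 710.84 × 1.9864 ≈ 1412.05.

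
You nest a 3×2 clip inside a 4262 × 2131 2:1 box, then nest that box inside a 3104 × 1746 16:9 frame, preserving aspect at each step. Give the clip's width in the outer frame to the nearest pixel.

First fit — 3×2 into 4262×2131 spans the height: 3196.50 × 2131.00.
2:1 in 3104×1746: fills the width, so the intermediate becomes 3104.00 × 1552.00 — a scale of ×0.7283.
Applying the same ×0.7283: 3196.50 → 2328.00.

2328 px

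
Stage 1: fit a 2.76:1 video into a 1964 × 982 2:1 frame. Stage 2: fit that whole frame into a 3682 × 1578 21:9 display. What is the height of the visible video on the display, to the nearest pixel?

1143 px

First fit — 2.76:1 into 1964×982 spans the width: 1964.00 × 711.59.
Second fit — the 2:1 canvas into 3682×1578 spans the height: 3156.00 × 1578.00 (×1.6069 from 1964×982).
Applying the same ×1.6069: 711.59 → 1143.48.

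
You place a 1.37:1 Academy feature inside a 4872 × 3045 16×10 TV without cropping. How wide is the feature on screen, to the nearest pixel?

Since 1.370 < 1.600, the feature is height-limited.
That makes the image 4171.65 px wide (3045 × 1.370).

4172 px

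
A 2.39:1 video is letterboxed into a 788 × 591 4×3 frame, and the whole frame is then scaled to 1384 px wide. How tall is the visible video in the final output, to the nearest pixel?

Fitted into 788×591, the video spans the width; its height is 788 / 2.390 ≈ 329.71 px.
Scaling 788 → 1384 is ×1.7563, so the height becomes 329.71 × 1.7563 ≈ 579.08 px.

579 px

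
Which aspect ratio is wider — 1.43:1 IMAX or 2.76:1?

1.43 and 2.76; 2.76 > 1.43.

2.76:1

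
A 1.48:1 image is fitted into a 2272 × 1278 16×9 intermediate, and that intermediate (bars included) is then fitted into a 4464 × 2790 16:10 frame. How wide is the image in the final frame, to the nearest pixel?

Inside the 2272×1278 canvas the image is height-limited at 1891.44 × 1278.00.
Second fit — the 16×9 canvas into 4464×2790 spans the width: 4464.00 × 2511.00 (×1.9648 from 2272×1278).
So the image's width is 1891.44 × 1.9648 ≈ 3716.28.

3716 px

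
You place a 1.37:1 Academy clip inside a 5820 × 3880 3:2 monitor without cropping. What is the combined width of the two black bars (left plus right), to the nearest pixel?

504 px

1.37:1 Academy (1.370) < 3:2 (1.500), so the clip fills the height.
That makes the image 5315.60 px wide (3880 × 1.370).
Black = 5820 − 5315.60 = 504.40 px.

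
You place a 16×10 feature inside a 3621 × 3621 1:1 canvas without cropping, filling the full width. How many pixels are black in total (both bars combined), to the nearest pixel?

The feature is 3621 × 10/16 ≈ 2263.1250 px tall.
Leftover height: 3621 − 2263.1250 = 1357.8750 px.
That's 1357.8750 × 3621 ≈ 4916865 black pixels.

4916865 pixels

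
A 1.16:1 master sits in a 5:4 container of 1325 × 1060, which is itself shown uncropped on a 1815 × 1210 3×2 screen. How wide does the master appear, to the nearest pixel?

1404 px

First fit — 1.16:1 into 1325×1060 spans the height: 1229.60 × 1060.00.
Second fit — the 5:4 canvas into 1815×1210 spans the height: 1512.50 × 1210.00 (×1.1415 from 1325×1060).
The master scales with it: width 1229.60 × 1.1415 ≈ 1403.60.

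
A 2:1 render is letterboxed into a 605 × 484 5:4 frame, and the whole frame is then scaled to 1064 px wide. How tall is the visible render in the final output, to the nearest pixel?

Fitted into 605×484, the render spans the width; its height is 605 × 1/2 ≈ 302.50 px.
The frame scales by 1064/605 = 1.7587; 302.50 × 1.7587 ≈ 532.00 px.

532 px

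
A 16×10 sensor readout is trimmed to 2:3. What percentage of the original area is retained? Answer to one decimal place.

41.7%

Going from 16×10 to 2:3 means cutting width while keeping height.
Area ratio = (0.667)/(1.600) = 41.67% retained.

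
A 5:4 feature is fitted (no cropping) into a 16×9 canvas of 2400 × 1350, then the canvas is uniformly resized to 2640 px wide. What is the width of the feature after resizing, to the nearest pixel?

1856 px

At 2400×1350 the feature is height-limited, so width = 1350 × 5/4 ≈ 1687.50 px.
The frame scales by 2640/2400 = 1.1000; 1687.50 × 1.1000 ≈ 1856.25 px.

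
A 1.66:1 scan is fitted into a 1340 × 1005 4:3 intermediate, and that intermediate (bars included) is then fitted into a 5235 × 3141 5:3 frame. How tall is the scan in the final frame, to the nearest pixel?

2523 px

Inside the 1340×1005 canvas the scan is width-limited at 1340.00 × 807.23.
Second fit — the 4:3 canvas into 5235×3141 spans the height: 4188.00 × 3141.00 (×3.1254 from 1340×1005).
So the scan's height is 807.23 × 3.1254 ≈ 2522.89.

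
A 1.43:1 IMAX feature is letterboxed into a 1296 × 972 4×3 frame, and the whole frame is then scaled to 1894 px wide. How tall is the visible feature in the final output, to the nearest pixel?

In the 1296×972 frame the feature fills the width: height = 1296 / 1.430 ≈ 906.29 px.
Resizing to 1894 px wide multiplies everything by 1.4614: 906.29 → 1324.48 px.

1324 px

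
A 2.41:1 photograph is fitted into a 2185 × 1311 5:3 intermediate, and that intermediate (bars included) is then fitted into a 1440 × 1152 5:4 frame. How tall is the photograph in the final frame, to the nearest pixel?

598 px

2.41:1 in 2185×1311: fills the width, so the photograph is 2185.00 × 906.64.
5:3 in 1440×1152: fills the width, so the intermediate becomes 1440.00 × 864.00 — a scale of ×0.6590.
The photograph scales with it: height 906.64 × 0.6590 ≈ 597.51.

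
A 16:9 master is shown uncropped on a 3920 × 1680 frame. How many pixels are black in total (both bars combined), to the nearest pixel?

1568000 pixels

16:9 is narrower than 21:9, so it spans the full height.
Content width = 1680 × 16/9 ≈ 2986.6667 px.
Leftover width: 3920 − 2986.6667 = 933.3333 px.
Across the 1680-px span: 933.3333 × 1680 ≈ 1568000 px.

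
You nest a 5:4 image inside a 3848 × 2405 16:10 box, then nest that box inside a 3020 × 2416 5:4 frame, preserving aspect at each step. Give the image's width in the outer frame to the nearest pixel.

2359 px

Inside the 3848×2405 canvas the image is height-limited at 3006.25 × 2405.00.
The 16:10 canvas is width-limited in 3020×2416, giving 3020.00 × 1887.50; scale factor 0.7848.
The image scales with it: width 3006.25 × 0.7848 ≈ 2359.38.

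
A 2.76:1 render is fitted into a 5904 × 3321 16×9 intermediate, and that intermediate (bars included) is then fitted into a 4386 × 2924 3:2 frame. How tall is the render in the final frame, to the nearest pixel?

Inside the 5904×3321 canvas the render is width-limited at 5904.00 × 2139.13.
16×9 in 4386×2924: fills the width, so the intermediate becomes 4386.00 × 2467.12 — a scale of ×0.7429.
The render scales with it: height 2139.13 × 0.7429 ≈ 1589.13.

1589 px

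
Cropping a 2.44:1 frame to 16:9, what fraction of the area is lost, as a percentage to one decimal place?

Going from 2.44:1 to 16:9 means cutting width while keeping height.
Fraction kept = (1.778)/(2.440) ≈ 72.86%, so 27.14% is lost.

27.1%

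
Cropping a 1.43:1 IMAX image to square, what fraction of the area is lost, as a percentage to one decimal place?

30.1%

square is narrower than 1.43:1 IMAX, so the crop keeps the full height and trims the width.
(1.000)/(1.430) ≈ 0.699 of the area survives, leaving 30.07% discarded.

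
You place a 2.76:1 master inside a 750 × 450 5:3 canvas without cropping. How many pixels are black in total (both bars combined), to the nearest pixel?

2.76:1 (2.760) > 5:3 (1.667), so the master fills the width.
The master is 750 / 2.760 ≈ 271.7391 px tall.
Black = 450 − 271.7391 = 178.2609 px.
That's 178.2609 × 750 ≈ 133696 black pixels.

133696 pixels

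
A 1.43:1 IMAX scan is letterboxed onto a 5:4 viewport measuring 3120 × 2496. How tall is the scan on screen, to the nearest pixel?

1.43:1 IMAX is wider than 5:4, so it spans the full width.
That makes the image 2181.82 px tall (3120 / 1.430).

2182 px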